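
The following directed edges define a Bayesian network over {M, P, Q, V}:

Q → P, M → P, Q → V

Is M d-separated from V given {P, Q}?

There is one path between M and V:
Path 1: M → P ← Q → V
  Q is a fork here and Q is conditioned on, so the path is blocked at Q.
Since every path is blocked, d-separation holds.

Yes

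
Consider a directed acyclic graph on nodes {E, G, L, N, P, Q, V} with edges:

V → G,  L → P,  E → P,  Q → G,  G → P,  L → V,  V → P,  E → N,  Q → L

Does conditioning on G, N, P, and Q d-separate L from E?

No

There are 5 undirected paths between L and E; checking each against the conditioning set {G, N, P, Q}:
Path 1: L ← Q → G ← V → P ← E
  Q is a fork here and Q is conditioned on, so the path is blocked at Q.
Path 2: L ← Q → G → P ← E
  Q is a fork here and Q is conditioned on, so the path is blocked at Q.
Path 3: L → V → G → P ← E
  G is a chain here and G is conditioned on, so the path is blocked at G.
Path 4: L → V → P ← E
  V is a chain and V is not conditioned on; P is a collider and P is conditioned on, which opens it — no node blocks this path, so it is active.
Path 5: L → P ← E
  P is a collider and P is conditioned on, which opens it — no node blocks this path, so it is active.
At least one path is unblocked, so d-separation fails.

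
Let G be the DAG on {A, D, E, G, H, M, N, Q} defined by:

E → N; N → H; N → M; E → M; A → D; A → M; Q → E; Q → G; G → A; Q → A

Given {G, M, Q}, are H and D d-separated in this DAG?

There are 6 undirected paths between H and D; checking each against the conditioning set {G, M, Q}:
Path 1: H ← N → M ← A → D
  N is a fork and N is not conditioned on; M is a collider and M is conditioned on, which opens it; A is a fork and A is not conditioned on — no node blocks this path, so it is active.
Path 2: H ← N → M ← E ← Q → A → D
  Q is a fork here and Q is conditioned on, so the path is blocked at Q.
Path 3: H ← N → M ← E ← Q → G → A → D
  Q is a fork here and Q is conditioned on, so the path is blocked at Q.
Path 4: H ← N ← E → M ← A → D
  N is a chain and N is not conditioned on; E is a fork and E is not conditioned on; M is a collider and M is conditioned on, which opens it; A is a fork and A is not conditioned on — no node blocks this path, so it is active.
Path 5: H ← N ← E ← Q → A → D
  Q is a fork here and Q is conditioned on, so the path is blocked at Q.
Path 6: H ← N ← E ← Q → G → A → D
  Q is a fork here and Q is conditioned on, so the path is blocked at Q.
Because an active path exists, H and D are not d-separated.

No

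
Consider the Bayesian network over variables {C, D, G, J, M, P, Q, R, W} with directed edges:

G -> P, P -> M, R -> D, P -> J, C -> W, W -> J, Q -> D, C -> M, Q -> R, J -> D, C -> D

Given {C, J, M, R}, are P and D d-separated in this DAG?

Yes

There are 4 undirected paths between P and D; checking each against the conditioning set {C, J, M, R}:
Path 1: P → M ← C → D
  C is a fork here and C is conditioned on, so the path is blocked at C.
Path 2: P → M ← C → W → J → D
  C is a fork here and C is conditioned on, so the path is blocked at C.
Path 3: P → J → D
  J is a chain here and J is conditioned on, so the path is blocked at J.
Path 4: P → J ← W ← C → D
  C is a fork here and C is conditioned on, so the path is blocked at C.
All paths are blocked; P ⊥ D | {C, J, M, R} holds.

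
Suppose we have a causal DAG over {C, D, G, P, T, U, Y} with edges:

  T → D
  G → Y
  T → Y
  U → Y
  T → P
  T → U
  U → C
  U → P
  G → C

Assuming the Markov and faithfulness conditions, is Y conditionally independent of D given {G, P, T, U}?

Yes — Y and D are d-separated given {G, P, T, U}.

We examine all 5 paths between Y and D:
Path 1: Y ← T → D
  T is a fork here and T is conditioned on, so the path is blocked at T.
Path 2: Y ← U → P ← T → D
  U is a fork here and U is conditioned on, so the path is blocked at U.
Path 3: Y ← U ← T → D
  U is a chain here and U is conditioned on, so the path is blocked at U.
Path 4: Y ← G → C ← U → P ← T → D
  G is a fork here and G is conditioned on, so the path is blocked at G.
Path 5: Y ← G → C ← U ← T → D
  G is a fork here and G is conditioned on, so the path is blocked at G.
Since every path is blocked, d-separation holds.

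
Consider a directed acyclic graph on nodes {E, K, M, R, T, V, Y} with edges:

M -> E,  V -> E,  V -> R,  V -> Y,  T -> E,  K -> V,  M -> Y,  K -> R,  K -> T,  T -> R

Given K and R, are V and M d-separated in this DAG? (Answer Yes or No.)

Yes

We examine all 6 paths between V and M:
  1. V → E ← M — E:collider[blocks] ⇒ blocked
  2. V → R ← T → E ← M — R:collider[open]; T:fork[open]; E:collider[blocks] ⇒ blocked
  3. V → R ← K → T → E ← M — R:collider[open]; K:fork[blocks]; T:chain[open]; E:collider[blocks] ⇒ blocked
  4. V → Y ← M — Y:collider[blocks] ⇒ blocked
  5. V ← K → T → E ← M — K:fork[blocks]; T:chain[open]; E:collider[blocks] ⇒ blocked
  6. V ← K → R ← T → E ← M — K:fork[blocks]; R:collider[open]; T:fork[open]; E:collider[blocks] ⇒ blocked
Since every path is blocked, d-separation holds.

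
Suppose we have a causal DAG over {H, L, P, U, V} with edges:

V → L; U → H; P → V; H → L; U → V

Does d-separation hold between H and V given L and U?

No — H and V are not d-separated given {L, U}.

Enumerating the 2 paths from H to V and testing each for blocking by {L, U}:
Path 1: H → L ← V
  L is a collider and L is conditioned on, which opens it — no node blocks this path, so it is active.
Path 2: H ← U → V
  U is a fork here and U is conditioned on, so the path is blocked at U.
Since the path H → L ← V is active, H and V are not d-separated given {L, U}.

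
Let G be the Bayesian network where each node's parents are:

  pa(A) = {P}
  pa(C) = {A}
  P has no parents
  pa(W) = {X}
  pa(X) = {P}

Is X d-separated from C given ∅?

No — X and C are not d-separated given ∅.

There is one path between X and C:
  1. X ← P → A → C — P:fork[open]; A:chain[open] ⇒ active
Because an active path exists, X and C are not d-separated.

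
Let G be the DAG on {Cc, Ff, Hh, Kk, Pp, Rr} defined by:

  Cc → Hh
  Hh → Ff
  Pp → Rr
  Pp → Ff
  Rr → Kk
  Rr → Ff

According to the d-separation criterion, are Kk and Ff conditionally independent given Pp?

No — Kk and Ff are not d-separated given {Pp}.

2 paths connect Kk and Ff; each must be blocked for d-separation to hold:
  1. Kk ← Rr → Ff — Rr:fork[open] ⇒ active
  2. Kk ← Rr ← Pp → Ff — Rr:chain[open]; Pp:fork[blocks] ⇒ blocked
Because an active path exists, Kk and Ff are not d-separated.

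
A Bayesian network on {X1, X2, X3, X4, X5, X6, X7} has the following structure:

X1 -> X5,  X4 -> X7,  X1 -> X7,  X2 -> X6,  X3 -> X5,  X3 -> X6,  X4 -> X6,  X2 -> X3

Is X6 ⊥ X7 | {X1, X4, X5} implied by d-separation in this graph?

3 paths connect X6 and X7; each must be blocked for d-separation to hold:
Path 1: X6 ← X4 → X7
  X4 is a fork here and X4 is conditioned on, so the path is blocked at X4.
Path 2: X6 ← X2 → X3 → X5 ← X1 → X7
  X1 is a fork here and X1 is conditioned on, so the path is blocked at X1.
Path 3: X6 ← X3 → X5 ← X1 → X7
  X1 is a fork here and X1 is conditioned on, so the path is blocked at X1.
Every path is blocked, so X6 and X7 are d-separated given {X1, X4, X5}.

Yes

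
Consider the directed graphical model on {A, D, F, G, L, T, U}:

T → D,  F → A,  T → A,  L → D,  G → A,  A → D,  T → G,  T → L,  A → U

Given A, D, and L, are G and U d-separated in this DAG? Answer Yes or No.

Yes

There are 4 undirected paths between G and U; checking each against the conditioning set {A, D, L}:
Path 1: G → A → U
  A is a chain here and A is conditioned on, so the path is blocked at A.
Path 2: G ← T → A → U
  A is a chain here and A is conditioned on, so the path is blocked at A.
Path 3: G ← T → L → D ← A → U
  L is a chain here and L is conditioned on, so the path is blocked at L.
Path 4: G ← T → D ← A → U
  A is a fork here and A is conditioned on, so the path is blocked at A.
All paths are blocked; G ⊥ U | {A, D, L} holds.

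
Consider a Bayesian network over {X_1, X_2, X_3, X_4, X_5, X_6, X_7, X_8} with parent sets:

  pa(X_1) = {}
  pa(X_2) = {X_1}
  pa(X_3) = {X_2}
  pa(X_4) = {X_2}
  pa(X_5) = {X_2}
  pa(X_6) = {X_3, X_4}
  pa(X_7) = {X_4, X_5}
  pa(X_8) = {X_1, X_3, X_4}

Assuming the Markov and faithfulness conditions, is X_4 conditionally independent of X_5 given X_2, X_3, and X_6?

Yes

Enumerating the 6 paths from X_4 to X_5 and testing each for blocking by {X_2, X_3, X_6}:
Path 1: X_4 ← X_2 → X_5
  X_2 is a fork here and X_2 is conditioned on, so the path is blocked at X_2.
Path 2: X_4 → X_7 ← X_5
  X_7 is a collider here and neither X_7 nor any of its descendants is conditioned on, so the collider stays closed — the path is blocked at X_7.
Path 3: X_4 → X_8 ← X_1 → X_2 → X_5
  X_8 is a collider here and neither X_8 nor any of its descendants is conditioned on, so the collider stays closed — the path is blocked at X_8.
Path 4: X_4 → X_8 ← X_3 ← X_2 → X_5
  X_8 is a collider here and neither X_8 nor any of its descendants is conditioned on, so the collider stays closed — the path is blocked at X_8.
Path 5: X_4 → X_6 ← X_3 ← X_2 → X_5
  X_3 is a chain here and X_3 is conditioned on, so the path is blocked at X_3.
Path 6: X_4 → X_6 ← X_3 → X_8 ← X_1 → X_2 → X_5
  X_3 is a fork here and X_3 is conditioned on, so the path is blocked at X_3.
Since every path is blocked, d-separation holds.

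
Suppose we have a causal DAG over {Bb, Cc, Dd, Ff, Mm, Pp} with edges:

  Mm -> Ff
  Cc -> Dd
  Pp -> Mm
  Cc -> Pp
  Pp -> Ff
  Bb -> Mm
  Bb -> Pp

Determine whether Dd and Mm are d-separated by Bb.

There are 3 undirected paths between Dd and Mm; checking each against the conditioning set {Bb}:
Path 1: Dd ← Cc → Pp ← Bb → Mm
  Pp is a collider here and neither Pp nor any of its descendants is conditioned on, so the collider stays closed — the path is blocked at Pp.
Path 2: Dd ← Cc → Pp → Ff ← Mm
  Ff is a collider here and neither Ff nor any of its descendants is conditioned on, so the collider stays closed — the path is blocked at Ff.
Path 3: Dd ← Cc → Pp → Mm
  Cc is a fork and Cc is not conditioned on; Pp is a chain and Pp is not conditioned on — no node blocks this path, so it is active.
Because an active path exists, Dd and Mm are not d-separated.

No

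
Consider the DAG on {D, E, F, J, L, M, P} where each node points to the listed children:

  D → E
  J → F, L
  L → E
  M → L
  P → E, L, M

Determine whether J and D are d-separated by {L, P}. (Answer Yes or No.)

Enumerating the 3 paths from J to D and testing each for blocking by {L, P}:
  1. J → L → E ← D — L:chain[blocks]; E:collider[blocks] ⇒ blocked
  2. J → L ← P → E ← D — L:collider[open]; P:fork[blocks]; E:collider[blocks] ⇒ blocked
  3. J → L ← M ← P → E ← D — L:collider[open]; M:chain[open]; P:fork[blocks]; E:collider[blocks] ⇒ blocked
All paths are blocked; J ⊥ D | {L, P} holds.

Yes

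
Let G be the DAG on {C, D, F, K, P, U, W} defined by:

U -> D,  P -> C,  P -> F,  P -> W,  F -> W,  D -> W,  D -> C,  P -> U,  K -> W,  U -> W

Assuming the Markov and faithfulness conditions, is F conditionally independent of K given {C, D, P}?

Yes — F and K are d-separated given {C, D, P}.

Enumerating the 6 paths from F to K and testing each for blocking by {C, D, P}:
  1. F → W ← K — W:collider[blocks] ⇒ blocked
  2. F ← P → C ← D → W ← K — P:fork[blocks]; C:collider[open]; D:fork[blocks]; W:collider[blocks] ⇒ blocked
  3. F ← P → C ← D ← U → W ← K — P:fork[blocks]; C:collider[open]; D:chain[blocks]; U:fork[open]; W:collider[blocks] ⇒ blocked
  4. F ← P → W ← K — P:fork[blocks]; W:collider[blocks] ⇒ blocked
  5. F ← P → U → D → W ← K — P:fork[blocks]; U:chain[open]; D:chain[blocks]; W:collider[blocks] ⇒ blocked
  6. F ← P → U → W ← K — P:fork[blocks]; U:chain[open]; W:collider[blocks] ⇒ blocked
Every path is blocked, so F and K are d-separated given {C, D, P}.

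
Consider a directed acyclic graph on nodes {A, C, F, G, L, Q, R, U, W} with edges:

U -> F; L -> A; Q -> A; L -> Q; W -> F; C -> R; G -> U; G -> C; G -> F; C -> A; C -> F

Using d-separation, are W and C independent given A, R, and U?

Enumerating the 3 paths from W to C and testing each for blocking by {A, R, U}:
Path 1: W → F ← G → C
  F is a collider here and neither F nor any of its descendants is conditioned on, so the collider stays closed — the path is blocked at F.
Path 2: W → F ← U ← G → C
  F is a collider here and neither F nor any of its descendants is conditioned on, so the collider stays closed — the path is blocked at F.
Path 3: W → F ← C
  F is a collider here and neither F nor any of its descendants is conditioned on, so the collider stays closed — the path is blocked at F.
All paths are blocked; W ⊥ C | {A, R, U} holds.

Yes — W and C are d-separated given {A, R, U}.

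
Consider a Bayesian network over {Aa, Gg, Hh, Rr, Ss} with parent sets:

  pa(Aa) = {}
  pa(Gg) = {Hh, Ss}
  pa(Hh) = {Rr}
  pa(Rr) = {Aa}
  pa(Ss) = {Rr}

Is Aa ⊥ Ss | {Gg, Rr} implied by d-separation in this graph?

2 paths connect Aa and Ss; each must be blocked for d-separation to hold:
Path 1: Aa → Rr → Hh → Gg ← Ss
  Rr is a chain here and Rr is conditioned on, so the path is blocked at Rr.
Path 2: Aa → Rr → Ss
  Rr is a chain here and Rr is conditioned on, so the path is blocked at Rr.
Every path is blocked, so Aa and Ss are d-separated given {Gg, Rr}.

Yes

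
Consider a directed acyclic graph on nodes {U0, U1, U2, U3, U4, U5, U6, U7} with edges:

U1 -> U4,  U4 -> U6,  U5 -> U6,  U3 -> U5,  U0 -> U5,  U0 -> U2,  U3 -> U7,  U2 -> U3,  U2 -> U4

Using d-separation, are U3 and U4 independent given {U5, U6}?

No — U3 and U4 are not d-separated given {U5, U6}.

Enumerating the 4 paths from U3 to U4 and testing each for blocking by {U5, U6}:
Path 1: U3 ← U2 ← U0 → U5 → U6 ← U4
  U5 is a chain here and U5 is conditioned on, so the path is blocked at U5.
Path 2: U3 ← U2 → U4
  U2 is a fork and U2 is not conditioned on — no node blocks this path, so it is active.
Path 3: U3 → U5 → U6 ← U4
  U5 is a chain here and U5 is conditioned on, so the path is blocked at U5.
Path 4: U3 → U5 ← U0 → U2 → U4
  U5 is a collider and U5 is conditioned on, which opens it; U0 is a fork and U0 is not conditioned on; U2 is a chain and U2 is not conditioned on — no node blocks this path, so it is active.
Because an active path exists, U3 and U4 are not d-separated.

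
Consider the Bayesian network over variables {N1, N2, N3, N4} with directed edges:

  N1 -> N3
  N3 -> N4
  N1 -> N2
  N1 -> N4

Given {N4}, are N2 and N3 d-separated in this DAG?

No

2 paths connect N2 and N3; each must be blocked for d-separation to hold:
  1. N2 ← N1 → N4 ← N3 — N1:fork[open]; N4:collider[open] ⇒ active
  2. N2 ← N1 → N3 — N1:fork[open] ⇒ active
Since the path N2 ← N1 → N4 ← N3 is active, N2 and N3 are not d-separated given {N4}.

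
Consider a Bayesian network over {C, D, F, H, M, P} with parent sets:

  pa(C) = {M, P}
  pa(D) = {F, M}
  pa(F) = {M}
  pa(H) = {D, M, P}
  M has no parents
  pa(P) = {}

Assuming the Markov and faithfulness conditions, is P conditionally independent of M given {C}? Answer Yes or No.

We examine all 4 paths between P and M:
Path 1: P → C ← M
  C is a collider and C is conditioned on, which opens it — no node blocks this path, so it is active.
Path 2: P → H ← D ← F ← M
  H is a collider here and neither H nor any of its descendants is conditioned on, so the collider stays closed — the path is blocked at H.
Path 3: P → H ← D ← M
  H is a collider here and neither H nor any of its descendants is conditioned on, so the collider stays closed — the path is blocked at H.
Path 4: P → H ← M
  H is a collider here and neither H nor any of its descendants is conditioned on, so the collider stays closed — the path is blocked at H.
At least one path is unblocked, so d-separation fails.

No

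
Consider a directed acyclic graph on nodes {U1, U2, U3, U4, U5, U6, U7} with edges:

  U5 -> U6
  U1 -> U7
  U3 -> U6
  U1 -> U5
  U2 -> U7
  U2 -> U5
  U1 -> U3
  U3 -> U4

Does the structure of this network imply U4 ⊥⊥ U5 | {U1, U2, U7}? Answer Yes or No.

3 paths connect U4 and U5; each must be blocked for d-separation to hold:
Path 1: U4 ← U3 ← U1 → U5
  U1 is a fork here and U1 is conditioned on, so the path is blocked at U1.
Path 2: U4 ← U3 ← U1 → U7 ← U2 → U5
  U1 is a fork here and U1 is conditioned on, so the path is blocked at U1.
Path 3: U4 ← U3 → U6 ← U5
  U6 is a collider here and neither U6 nor any of its descendants is conditioned on, so the collider stays closed — the path is blocked at U6.
All paths are blocked; U4 ⊥ U5 | {U1, U2, U7} holds.

Yes — U4 and U5 are d-separated given {U1, U2, U7}.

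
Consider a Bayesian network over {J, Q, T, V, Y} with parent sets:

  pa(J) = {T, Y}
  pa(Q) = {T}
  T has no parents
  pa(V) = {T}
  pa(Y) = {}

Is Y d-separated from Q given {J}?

No

There is one path between Y and Q:
Path 1: Y → J ← T → Q
  J is a collider and J is conditioned on, which opens it; T is a fork and T is not conditioned on — no node blocks this path, so it is active.
Since the path Y → J ← T → Q is active, Y and Q are not d-separated given {J}.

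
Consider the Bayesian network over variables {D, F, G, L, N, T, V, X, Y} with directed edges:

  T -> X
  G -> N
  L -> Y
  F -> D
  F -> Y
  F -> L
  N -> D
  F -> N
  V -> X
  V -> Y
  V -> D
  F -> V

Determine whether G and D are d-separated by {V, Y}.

5 paths connect G and D; each must be blocked for d-separation to hold:
Path 1: G → N → D
  N is a chain and N is not conditioned on — no node blocks this path, so it is active.
Path 2: G → N ← F → Y ← V → D
  N is a collider here and neither N nor any of its descendants is conditioned on, so the collider stays closed — the path is blocked at N.
Path 3: G → N ← F → D
  N is a collider here and neither N nor any of its descendants is conditioned on, so the collider stays closed — the path is blocked at N.
Path 4: G → N ← F → V → D
  N is a collider here and neither N nor any of its descendants is conditioned on, so the collider stays closed — the path is blocked at N.
Path 5: G → N ← F → L → Y ← V → D
  N is a collider here and neither N nor any of its descendants is conditioned on, so the collider stays closed — the path is blocked at N.
Since the path G → N → D is active, G and D are not d-separated given {V, Y}.

No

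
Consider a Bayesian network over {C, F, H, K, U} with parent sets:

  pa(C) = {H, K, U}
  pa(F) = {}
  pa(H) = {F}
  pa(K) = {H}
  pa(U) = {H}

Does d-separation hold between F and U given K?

No — F and U are not d-separated given {K}.

Enumerating the 3 paths from F to U and testing each for blocking by {K}:
Path 1: F → H → C ← U
  C is a collider here and neither C nor any of its descendants is conditioned on, so the collider stays closed — the path is blocked at C.
Path 2: F → H → U
  H is a chain and H is not conditioned on — no node blocks this path, so it is active.
Path 3: F → H → K → C ← U
  K is a chain here and K is conditioned on, so the path is blocked at K.
Because an active path exists, F and U are not d-separated.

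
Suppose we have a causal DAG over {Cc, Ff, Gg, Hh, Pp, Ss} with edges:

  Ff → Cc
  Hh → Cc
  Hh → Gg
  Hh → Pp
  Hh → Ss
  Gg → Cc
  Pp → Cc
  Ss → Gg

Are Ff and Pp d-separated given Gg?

Yes — Ff and Pp are d-separated given {Gg}.

4 paths connect Ff and Pp; each must be blocked for d-separation to hold:
Path 1: Ff → Cc ← Hh → Pp
  Cc is a collider here and neither Cc nor any of its descendants is conditioned on, so the collider stays closed — the path is blocked at Cc.
Path 2: Ff → Cc ← Gg ← Hh → Pp
  Cc is a collider here and neither Cc nor any of its descendants is conditioned on, so the collider stays closed — the path is blocked at Cc.
Path 3: Ff → Cc ← Gg ← Ss ← Hh → Pp
  Cc is a collider here and neither Cc nor any of its descendants is conditioned on, so the collider stays closed — the path is blocked at Cc.
Path 4: Ff → Cc ← Pp
  Cc is a collider here and neither Cc nor any of its descendants is conditioned on, so the collider stays closed — the path is blocked at Cc.
All paths are blocked; Ff ⊥ Pp | {Gg} holds.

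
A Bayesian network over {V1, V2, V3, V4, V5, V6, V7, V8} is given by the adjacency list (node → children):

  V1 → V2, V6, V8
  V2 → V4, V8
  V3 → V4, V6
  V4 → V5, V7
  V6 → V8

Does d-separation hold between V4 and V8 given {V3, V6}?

There are 6 undirected paths between V4 and V8; checking each against the conditioning set {V3, V6}:
  1. V4 ← V2 → V8 — V2:fork[open] ⇒ active
  2. V4 ← V2 ← V1 → V8 — V2:chain[open]; V1:fork[open] ⇒ active
  3. V4 ← V2 ← V1 → V6 → V8 — V2:chain[open]; V1:fork[open]; V6:chain[blocks] ⇒ blocked
  4. V4 ← V3 → V6 → V8 — V3:fork[blocks]; V6:chain[blocks] ⇒ blocked
  5. V4 ← V3 → V6 ← V1 → V8 — V3:fork[blocks]; V6:collider[open]; V1:fork[open] ⇒ blocked
  6. V4 ← V3 → V6 ← V1 → V2 → V8 — V3:fork[blocks]; V6:collider[open]; V1:fork[open]; V2:chain[open] ⇒ blocked
Because an active path exists, V4 and V8 are not d-separated.

No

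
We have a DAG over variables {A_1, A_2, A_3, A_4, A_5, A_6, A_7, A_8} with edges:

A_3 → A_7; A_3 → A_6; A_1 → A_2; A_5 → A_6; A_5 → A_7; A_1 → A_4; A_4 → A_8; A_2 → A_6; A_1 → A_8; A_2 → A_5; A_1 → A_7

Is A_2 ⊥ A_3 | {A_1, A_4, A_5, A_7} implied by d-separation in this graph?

Yes — A_2 and A_3 are d-separated given {A_1, A_4, A_5, A_7}.

6 paths connect A_2 and A_3; each must be blocked for d-separation to hold:
Path 1: A_2 ← A_1 → A_7 ← A_5 → A_6 ← A_3
  A_1 is a fork here and A_1 is conditioned on, so the path is blocked at A_1.
Path 2: A_2 ← A_1 → A_7 ← A_3
  A_1 is a fork here and A_1 is conditioned on, so the path is blocked at A_1.
Path 3: A_2 → A_5 → A_7 ← A_3
  A_5 is a chain here and A_5 is conditioned on, so the path is blocked at A_5.
Path 4: A_2 → A_5 → A_6 ← A_3
  A_5 is a chain here and A_5 is conditioned on, so the path is blocked at A_5.
Path 5: A_2 → A_6 ← A_5 → A_7 ← A_3
  A_6 is a collider here and neither A_6 nor any of its descendants is conditioned on, so the collider stays closed — the path is blocked at A_6.
Path 6: A_2 → A_6 ← A_3
  A_6 is a collider here and neither A_6 nor any of its descendants is conditioned on, so the collider stays closed — the path is blocked at A_6.
Since every path is blocked, d-separation holds.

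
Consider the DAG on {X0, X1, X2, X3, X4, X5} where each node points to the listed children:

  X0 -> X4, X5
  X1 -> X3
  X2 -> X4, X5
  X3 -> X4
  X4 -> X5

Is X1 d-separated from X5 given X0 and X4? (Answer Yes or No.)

There are 3 undirected paths between X1 and X5; checking each against the conditioning set {X0, X4}:
Path 1: X1 → X3 → X4 → X5
  X4 is a chain here and X4 is conditioned on, so the path is blocked at X4.
Path 2: X1 → X3 → X4 ← X2 → X5
  X3 is a chain and X3 is not conditioned on; X4 is a collider and X4 is conditioned on, which opens it; X2 is a fork and X2 is not conditioned on — no node blocks this path, so it is active.
Path 3: X1 → X3 → X4 ← X0 → X5
  X0 is a fork here and X0 is conditioned on, so the path is blocked at X0.
Since the path X1 → X3 → X4 ← X2 → X5 is active, X1 and X5 are not d-separated given {X0, X4}.

No — X1 and X5 are not d-separated given {X0, X4}.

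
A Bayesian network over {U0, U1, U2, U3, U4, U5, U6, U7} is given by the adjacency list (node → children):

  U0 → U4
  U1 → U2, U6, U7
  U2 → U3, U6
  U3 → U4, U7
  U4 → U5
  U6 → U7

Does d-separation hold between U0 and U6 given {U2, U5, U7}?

Enumerating the 6 paths from U0 to U6 and testing each for blocking by {U2, U5, U7}:
Path 1: U0 → U4 ← U3 → U7 ← U1 → U2 → U6
  U2 is a chain here and U2 is conditioned on, so the path is blocked at U2.
Path 2: U0 → U4 ← U3 → U7 ← U1 → U6
  U4 is a collider and its descendant U5 is conditioned on, which opens it; U3 is a fork and U3 is not conditioned on; U7 is a collider and U7 is conditioned on, which opens it; U1 is a fork and U1 is not conditioned on — no node blocks this path, so it is active.
Path 3: U0 → U4 ← U3 → U7 ← U6
  U4 is a collider and its descendant U5 is conditioned on, which opens it; U3 is a fork and U3 is not conditioned on; U7 is a collider and U7 is conditioned on, which opens it — no node blocks this path, so it is active.
Path 4: U0 → U4 ← U3 ← U2 ← U1 → U7 ← U6
  U2 is a chain here and U2 is conditioned on, so the path is blocked at U2.
Path 5: U0 → U4 ← U3 ← U2 ← U1 → U6
  U2 is a chain here and U2 is conditioned on, so the path is blocked at U2.
Path 6: U0 → U4 ← U3 ← U2 → U6
  U2 is a fork here and U2 is conditioned on, so the path is blocked at U2.
Because an active path exists, U0 and U6 are not d-separated.

No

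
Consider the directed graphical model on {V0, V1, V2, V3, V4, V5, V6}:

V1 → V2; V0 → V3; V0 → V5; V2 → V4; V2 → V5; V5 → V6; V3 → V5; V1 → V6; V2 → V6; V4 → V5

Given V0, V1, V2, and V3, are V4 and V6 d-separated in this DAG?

No

Enumerating the 6 paths from V4 to V6 and testing each for blocking by {V0, V1, V2, V3}:
Path 1: V4 ← V2 ← V1 → V6
  V2 is a chain here and V2 is conditioned on, so the path is blocked at V2.
Path 2: V4 ← V2 → V5 → V6
  V2 is a fork here and V2 is conditioned on, so the path is blocked at V2.
Path 3: V4 ← V2 → V6
  V2 is a fork here and V2 is conditioned on, so the path is blocked at V2.
Path 4: V4 → V5 ← V2 ← V1 → V6
  V5 is a collider here and neither V5 nor any of its descendants is conditioned on, so the collider stays closed — the path is blocked at V5.
Path 5: V4 → V5 ← V2 → V6
  V5 is a collider here and neither V5 nor any of its descendants is conditioned on, so the collider stays closed — the path is blocked at V5.
Path 6: V4 → V5 → V6
  V5 is a chain and V5 is not conditioned on — no node blocks this path, so it is active.
At least one path is unblocked, so d-separation fails.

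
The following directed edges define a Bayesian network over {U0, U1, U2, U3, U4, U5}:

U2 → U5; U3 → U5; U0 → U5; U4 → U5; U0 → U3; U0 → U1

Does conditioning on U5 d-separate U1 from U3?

We examine all 2 paths between U1 and U3:
Path 1: U1 ← U0 → U3
  U0 is a fork and U0 is not conditioned on — no node blocks this path, so it is active.
Path 2: U1 ← U0 → U5 ← U3
  U0 is a fork and U0 is not conditioned on; U5 is a collider and U5 is conditioned on, which opens it — no node blocks this path, so it is active.
At least one path is unblocked, so d-separation fails.

No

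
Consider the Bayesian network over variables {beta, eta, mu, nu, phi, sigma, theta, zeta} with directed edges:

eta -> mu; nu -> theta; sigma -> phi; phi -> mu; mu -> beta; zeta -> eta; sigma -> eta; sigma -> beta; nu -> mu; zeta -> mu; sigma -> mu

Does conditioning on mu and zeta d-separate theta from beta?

Enumerating the 5 paths from theta to beta and testing each for blocking by {mu, zeta}:
Path 1: theta ← nu → mu ← phi ← sigma → beta
  nu is a fork and nu is not conditioned on; mu is a collider and mu is conditioned on, which opens it; phi is a chain and phi is not conditioned on; sigma is a fork and sigma is not conditioned on — no node blocks this path, so it is active.
Path 2: theta ← nu → mu ← sigma → beta
  nu is a fork and nu is not conditioned on; mu is a collider and mu is conditioned on, which opens it; sigma is a fork and sigma is not conditioned on — no node blocks this path, so it is active.
Path 3: theta ← nu → mu ← zeta → eta ← sigma → beta
  zeta is a fork here and zeta is conditioned on, so the path is blocked at zeta.
Path 4: theta ← nu → mu → beta
  mu is a chain here and mu is conditioned on, so the path is blocked at mu.
Path 5: theta ← nu → mu ← eta ← sigma → beta
  nu is a fork and nu is not conditioned on; mu is a collider and mu is conditioned on, which opens it; eta is a chain and eta is not conditioned on; sigma is a fork and sigma is not conditioned on — no node blocks this path, so it is active.
Because an active path exists, theta and beta are not d-separated.

No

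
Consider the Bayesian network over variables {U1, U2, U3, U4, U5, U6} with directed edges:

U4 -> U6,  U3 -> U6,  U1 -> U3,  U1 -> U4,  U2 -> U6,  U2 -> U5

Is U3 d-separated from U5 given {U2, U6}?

Yes — U3 and U5 are d-separated given {U2, U6}.

Enumerating the 2 paths from U3 to U5 and testing each for blocking by {U2, U6}:
  1. U3 → U6 ← U2 → U5 — U6:collider[open]; U2:fork[blocks] ⇒ blocked
  2. U3 ← U1 → U4 → U6 ← U2 → U5 — U1:fork[open]; U4:chain[open]; U6:collider[open]; U2:fork[blocks] ⇒ blocked
Since every path is blocked, d-separation holds.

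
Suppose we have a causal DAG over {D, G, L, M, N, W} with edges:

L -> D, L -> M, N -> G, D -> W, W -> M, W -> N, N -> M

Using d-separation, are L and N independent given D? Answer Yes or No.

Yes

Enumerating the 4 paths from L to N and testing each for blocking by {D}:
Path 1: L → D → W → N
  D is a chain here and D is conditioned on, so the path is blocked at D.
Path 2: L → D → W → M ← N
  D is a chain here and D is conditioned on, so the path is blocked at D.
Path 3: L → M ← N
  M is a collider here and neither M nor any of its descendants is conditioned on, so the collider stays closed — the path is blocked at M.
Path 4: L → M ← W → N
  M is a collider here and neither M nor any of its descendants is conditioned on, so the collider stays closed — the path is blocked at M.
Every path is blocked, so L and N are d-separated given {D}.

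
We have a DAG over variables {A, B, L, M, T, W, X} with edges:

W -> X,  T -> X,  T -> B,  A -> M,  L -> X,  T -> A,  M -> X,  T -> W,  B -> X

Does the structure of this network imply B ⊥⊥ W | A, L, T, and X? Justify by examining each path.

No — B and W are not d-separated given {A, L, T, X}.

Enumerating the 6 paths from B to W and testing each for blocking by {A, L, T, X}:
Path 1: B ← T → W
  T is a fork here and T is conditioned on, so the path is blocked at T.
Path 2: B ← T → X ← W
  T is a fork here and T is conditioned on, so the path is blocked at T.
Path 3: B ← T → A → M → X ← W
  T is a fork here and T is conditioned on, so the path is blocked at T.
Path 4: B → X ← M ← A ← T → W
  A is a chain here and A is conditioned on, so the path is blocked at A.
Path 5: B → X ← W
  X is a collider and X is conditioned on, which opens it — no node blocks this path, so it is active.
Path 6: B → X ← T → W
  T is a fork here and T is conditioned on, so the path is blocked at T.
Since the path B → X ← W is active, B and W are not d-separated given {A, L, T, X}.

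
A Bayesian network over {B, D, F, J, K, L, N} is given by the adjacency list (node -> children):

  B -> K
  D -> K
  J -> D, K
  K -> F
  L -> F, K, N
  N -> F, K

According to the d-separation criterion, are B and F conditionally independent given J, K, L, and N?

Yes — B and F are d-separated given {J, K, L, N}.

There are 5 undirected paths between B and F; checking each against the conditioning set {J, K, L, N}:
  1. B → K ← N → F — K:collider[open]; N:fork[blocks] ⇒ blocked
  2. B → K ← N ← L → F — K:collider[open]; N:chain[blocks]; L:fork[blocks] ⇒ blocked
  3. B → K → F — K:chain[blocks] ⇒ blocked
  4. B → K ← L → N → F — K:collider[open]; L:fork[blocks]; N:chain[blocks] ⇒ blocked
  5. B → K ← L → F — K:collider[open]; L:fork[blocks] ⇒ blocked
Since every path is blocked, d-separation holds.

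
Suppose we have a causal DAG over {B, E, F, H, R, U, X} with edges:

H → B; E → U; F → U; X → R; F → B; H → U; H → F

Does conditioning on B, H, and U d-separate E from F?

No

Enumerating the 3 paths from E to F and testing each for blocking by {B, H, U}:
  1. E → U ← H → F — U:collider[open]; H:fork[blocks] ⇒ blocked
  2. E → U ← H → B ← F — U:collider[open]; H:fork[blocks]; B:collider[open] ⇒ blocked
  3. E → U ← F — U:collider[open] ⇒ active
At least one path is unblocked, so d-separation fails.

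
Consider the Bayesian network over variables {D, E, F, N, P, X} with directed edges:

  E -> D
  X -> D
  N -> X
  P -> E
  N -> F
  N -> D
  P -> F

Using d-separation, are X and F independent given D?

4 paths connect X and F; each must be blocked for d-separation to hold:
Path 1: X ← N → F
  N is a fork and N is not conditioned on — no node blocks this path, so it is active.
Path 2: X ← N → D ← E ← P → F
  N is a fork and N is not conditioned on; D is a collider and D is conditioned on, which opens it; E is a chain and E is not conditioned on; P is a fork and P is not conditioned on — no node blocks this path, so it is active.
Path 3: X → D ← E ← P → F
  D is a collider and D is conditioned on, which opens it; E is a chain and E is not conditioned on; P is a fork and P is not conditioned on — no node blocks this path, so it is active.
Path 4: X → D ← N → F
  D is a collider and D is conditioned on, which opens it; N is a fork and N is not conditioned on — no node blocks this path, so it is active.
At least one path is unblocked, so d-separation fails.

No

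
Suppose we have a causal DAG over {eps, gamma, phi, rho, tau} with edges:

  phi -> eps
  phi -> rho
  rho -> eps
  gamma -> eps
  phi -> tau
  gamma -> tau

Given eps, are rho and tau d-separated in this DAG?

No

There are 4 undirected paths between rho and tau; checking each against the conditioning set {eps}:
Path 1: rho ← phi → tau
  phi is a fork and phi is not conditioned on — no node blocks this path, so it is active.
Path 2: rho ← phi → eps ← gamma → tau
  phi is a fork and phi is not conditioned on; eps is a collider and eps is conditioned on, which opens it; gamma is a fork and gamma is not conditioned on — no node blocks this path, so it is active.
Path 3: rho → eps ← phi → tau
  eps is a collider and eps is conditioned on, which opens it; phi is a fork and phi is not conditioned on — no node blocks this path, so it is active.
Path 4: rho → eps ← gamma → tau
  eps is a collider and eps is conditioned on, which opens it; gamma is a fork and gamma is not conditioned on — no node blocks this path, so it is active.
At least one path is unblocked, so d-separation fails.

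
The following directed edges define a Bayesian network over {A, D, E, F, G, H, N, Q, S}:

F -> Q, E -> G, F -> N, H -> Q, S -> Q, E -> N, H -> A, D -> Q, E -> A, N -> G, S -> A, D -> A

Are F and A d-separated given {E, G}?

Yes

There are 5 undirected paths between F and A; checking each against the conditioning set {E, G}:
Path 1: F → N → G ← E → A
  E is a fork here and E is conditioned on, so the path is blocked at E.
Path 2: F → N ← E → A
  E is a fork here and E is conditioned on, so the path is blocked at E.
Path 3: F → Q ← H → A
  Q is a collider here and neither Q nor any of its descendants is conditioned on, so the collider stays closed — the path is blocked at Q.
Path 4: F → Q ← D → A
  Q is a collider here and neither Q nor any of its descendants is conditioned on, so the collider stays closed — the path is blocked at Q.
Path 5: F → Q ← S → A
  Q is a collider here and neither Q nor any of its descendants is conditioned on, so the collider stays closed — the path is blocked at Q.
Every path is blocked, so F and A are d-separated given {E, G}.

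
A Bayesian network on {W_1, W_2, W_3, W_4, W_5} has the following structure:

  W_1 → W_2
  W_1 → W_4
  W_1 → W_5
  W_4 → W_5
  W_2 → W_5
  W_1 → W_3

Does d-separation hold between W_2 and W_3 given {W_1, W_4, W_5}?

Yes

3 paths connect W_2 and W_3; each must be blocked for d-separation to hold:
  1. W_2 → W_5 ← W_4 ← W_1 → W_3 — W_5:collider[open]; W_4:chain[blocks]; W_1:fork[blocks] ⇒ blocked
  2. W_2 → W_5 ← W_1 → W_3 — W_5:collider[open]; W_1:fork[blocks] ⇒ blocked
  3. W_2 ← W_1 → W_3 — W_1:fork[blocks] ⇒ blocked
All paths are blocked; W_2 ⊥ W_3 | {W_1, W_4, W_5} holds.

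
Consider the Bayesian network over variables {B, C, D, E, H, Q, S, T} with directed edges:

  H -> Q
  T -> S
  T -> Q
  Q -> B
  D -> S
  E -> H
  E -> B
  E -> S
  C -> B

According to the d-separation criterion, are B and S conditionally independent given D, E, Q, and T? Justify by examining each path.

Yes — B and S are d-separated given {D, E, Q, T}.

We examine all 4 paths between B and S:
Path 1: B ← E → S
  E is a fork here and E is conditioned on, so the path is blocked at E.
Path 2: B ← E → H → Q ← T → S
  E is a fork here and E is conditioned on, so the path is blocked at E.
Path 3: B ← Q ← T → S
  Q is a chain here and Q is conditioned on, so the path is blocked at Q.
Path 4: B ← Q ← H ← E → S
  Q is a chain here and Q is conditioned on, so the path is blocked at Q.
Every path is blocked, so B and S are d-separated given {D, E, Q, T}.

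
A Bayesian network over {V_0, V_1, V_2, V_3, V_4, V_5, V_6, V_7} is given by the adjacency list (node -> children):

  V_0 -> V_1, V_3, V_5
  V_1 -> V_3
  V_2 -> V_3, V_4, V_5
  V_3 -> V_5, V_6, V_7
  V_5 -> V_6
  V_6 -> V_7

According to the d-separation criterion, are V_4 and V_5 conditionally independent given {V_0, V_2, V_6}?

Yes

6 paths connect V_4 and V_5; each must be blocked for d-separation to hold:
Path 1: V_4 ← V_2 → V_3 ← V_0 → V_5
  V_2 is a fork here and V_2 is conditioned on, so the path is blocked at V_2.
Path 2: V_4 ← V_2 → V_3 → V_5
  V_2 is a fork here and V_2 is conditioned on, so the path is blocked at V_2.
Path 3: V_4 ← V_2 → V_3 ← V_1 ← V_0 → V_5
  V_2 is a fork here and V_2 is conditioned on, so the path is blocked at V_2.
Path 4: V_4 ← V_2 → V_3 → V_6 ← V_5
  V_2 is a fork here and V_2 is conditioned on, so the path is blocked at V_2.
Path 5: V_4 ← V_2 → V_3 → V_7 ← V_6 ← V_5
  V_2 is a fork here and V_2 is conditioned on, so the path is blocked at V_2.
Path 6: V_4 ← V_2 → V_5
  V_2 is a fork here and V_2 is conditioned on, so the path is blocked at V_2.
Since every path is blocked, d-separation holds.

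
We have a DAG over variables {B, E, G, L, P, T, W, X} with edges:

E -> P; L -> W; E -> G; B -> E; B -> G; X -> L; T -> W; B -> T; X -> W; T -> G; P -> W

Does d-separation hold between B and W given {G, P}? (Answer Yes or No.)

No — B and W are not d-separated given {G, P}.

There are 6 undirected paths between B and W; checking each against the conditioning set {G, P}:
Path 1: B → E → P → W
  P is a chain here and P is conditioned on, so the path is blocked at P.
Path 2: B → E → G ← T → W
  E is a chain and E is not conditioned on; G is a collider and G is conditioned on, which opens it; T is a fork and T is not conditioned on — no node blocks this path, so it is active.
Path 3: B → G ← E → P → W
  P is a chain here and P is conditioned on, so the path is blocked at P.
Path 4: B → G ← T → W
  G is a collider and G is conditioned on, which opens it; T is a fork and T is not conditioned on — no node blocks this path, so it is active.
Path 5: B → T → W
  T is a chain and T is not conditioned on — no node blocks this path, so it is active.
Path 6: B → T → G ← E → P → W
  P is a chain here and P is conditioned on, so the path is blocked at P.
Since the path B → E → G ← T → W is active, B and W are not d-separated given {G, P}.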